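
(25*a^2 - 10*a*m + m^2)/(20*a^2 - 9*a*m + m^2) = (5*a - m)/(4*a - m)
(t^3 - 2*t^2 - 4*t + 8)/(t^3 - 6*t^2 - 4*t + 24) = (t - 2)/(t - 6)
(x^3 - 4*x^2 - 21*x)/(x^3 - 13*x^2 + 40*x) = (x^2 - 4*x - 21)/(x^2 - 13*x + 40)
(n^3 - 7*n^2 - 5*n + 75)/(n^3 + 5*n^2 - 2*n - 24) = (n^2 - 10*n + 25)/(n^2 + 2*n - 8)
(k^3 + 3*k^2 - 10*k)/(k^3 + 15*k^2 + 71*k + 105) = k*(k - 2)/(k^2 + 10*k + 21)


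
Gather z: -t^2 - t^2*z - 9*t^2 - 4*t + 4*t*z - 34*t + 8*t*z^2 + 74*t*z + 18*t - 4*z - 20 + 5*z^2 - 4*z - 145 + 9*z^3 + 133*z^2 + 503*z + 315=-10*t^2 - 20*t + 9*z^3 + z^2*(8*t + 138) + z*(-t^2 + 78*t + 495) + 150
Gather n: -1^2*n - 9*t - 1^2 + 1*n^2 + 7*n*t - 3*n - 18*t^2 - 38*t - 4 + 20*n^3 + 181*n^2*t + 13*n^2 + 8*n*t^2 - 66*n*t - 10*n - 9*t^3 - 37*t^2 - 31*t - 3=20*n^3 + n^2*(181*t + 14) + n*(8*t^2 - 59*t - 14) - 9*t^3 - 55*t^2 - 78*t - 8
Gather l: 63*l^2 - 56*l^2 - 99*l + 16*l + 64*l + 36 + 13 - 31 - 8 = 7*l^2 - 19*l + 10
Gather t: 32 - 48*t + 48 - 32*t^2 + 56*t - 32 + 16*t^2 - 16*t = -16*t^2 - 8*t + 48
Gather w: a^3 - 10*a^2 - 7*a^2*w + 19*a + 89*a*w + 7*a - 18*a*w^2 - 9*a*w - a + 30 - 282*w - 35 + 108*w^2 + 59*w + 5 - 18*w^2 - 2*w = a^3 - 10*a^2 + 25*a + w^2*(90 - 18*a) + w*(-7*a^2 + 80*a - 225)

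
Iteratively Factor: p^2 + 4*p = (p)*(p + 4)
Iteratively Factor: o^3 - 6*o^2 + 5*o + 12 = (o - 4)*(o^2 - 2*o - 3) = (o - 4)*(o - 3)*(o + 1)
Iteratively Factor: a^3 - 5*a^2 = (a - 5)*(a^2) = a*(a - 5)*(a)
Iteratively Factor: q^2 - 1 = (q - 1)*(q + 1)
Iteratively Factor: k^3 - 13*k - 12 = (k - 4)*(k^2 + 4*k + 3) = (k - 4)*(k + 3)*(k + 1)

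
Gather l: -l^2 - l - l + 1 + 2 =-l^2 - 2*l + 3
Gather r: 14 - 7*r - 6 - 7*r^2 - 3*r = -7*r^2 - 10*r + 8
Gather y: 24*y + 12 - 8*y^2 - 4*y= -8*y^2 + 20*y + 12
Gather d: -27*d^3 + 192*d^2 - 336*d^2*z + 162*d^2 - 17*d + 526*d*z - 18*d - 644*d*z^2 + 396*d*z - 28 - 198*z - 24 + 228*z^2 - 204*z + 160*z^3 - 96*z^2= -27*d^3 + d^2*(354 - 336*z) + d*(-644*z^2 + 922*z - 35) + 160*z^3 + 132*z^2 - 402*z - 52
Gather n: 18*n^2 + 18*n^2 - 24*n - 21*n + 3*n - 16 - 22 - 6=36*n^2 - 42*n - 44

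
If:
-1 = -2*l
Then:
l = 1/2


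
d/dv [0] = 0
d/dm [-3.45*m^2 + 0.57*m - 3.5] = 0.57 - 6.9*m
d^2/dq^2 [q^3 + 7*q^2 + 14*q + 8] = 6*q + 14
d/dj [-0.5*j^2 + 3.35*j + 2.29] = 3.35 - 1.0*j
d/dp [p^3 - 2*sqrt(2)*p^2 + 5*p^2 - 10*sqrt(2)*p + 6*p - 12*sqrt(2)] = 3*p^2 - 4*sqrt(2)*p + 10*p - 10*sqrt(2) + 6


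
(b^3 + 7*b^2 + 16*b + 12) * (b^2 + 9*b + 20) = b^5 + 16*b^4 + 99*b^3 + 296*b^2 + 428*b + 240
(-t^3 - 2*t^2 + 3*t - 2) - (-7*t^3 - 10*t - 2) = 6*t^3 - 2*t^2 + 13*t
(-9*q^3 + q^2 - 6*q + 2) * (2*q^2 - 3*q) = -18*q^5 + 29*q^4 - 15*q^3 + 22*q^2 - 6*q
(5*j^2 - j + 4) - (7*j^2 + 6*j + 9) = -2*j^2 - 7*j - 5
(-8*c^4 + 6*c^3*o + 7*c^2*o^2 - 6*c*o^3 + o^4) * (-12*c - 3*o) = 96*c^5 - 48*c^4*o - 102*c^3*o^2 + 51*c^2*o^3 + 6*c*o^4 - 3*o^5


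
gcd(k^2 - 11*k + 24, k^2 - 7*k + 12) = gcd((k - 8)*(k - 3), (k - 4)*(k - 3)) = k - 3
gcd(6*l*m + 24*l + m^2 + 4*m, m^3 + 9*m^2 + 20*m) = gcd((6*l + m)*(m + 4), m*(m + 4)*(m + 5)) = m + 4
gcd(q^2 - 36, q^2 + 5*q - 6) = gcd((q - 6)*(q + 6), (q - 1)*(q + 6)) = q + 6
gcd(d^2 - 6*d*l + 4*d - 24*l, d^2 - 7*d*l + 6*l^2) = d - 6*l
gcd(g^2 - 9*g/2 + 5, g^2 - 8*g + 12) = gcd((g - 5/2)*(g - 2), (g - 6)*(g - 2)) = g - 2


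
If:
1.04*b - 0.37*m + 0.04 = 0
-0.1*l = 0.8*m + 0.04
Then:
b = 0.355769230769231*m - 0.0384615384615385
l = -8.0*m - 0.4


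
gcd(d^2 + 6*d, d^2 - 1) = 1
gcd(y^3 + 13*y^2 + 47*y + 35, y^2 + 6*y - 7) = y + 7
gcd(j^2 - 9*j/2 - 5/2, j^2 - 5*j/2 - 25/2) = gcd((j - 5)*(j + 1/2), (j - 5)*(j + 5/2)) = j - 5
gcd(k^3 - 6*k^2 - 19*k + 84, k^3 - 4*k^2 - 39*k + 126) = k^2 - 10*k + 21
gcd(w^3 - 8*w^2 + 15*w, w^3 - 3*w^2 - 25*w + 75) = w^2 - 8*w + 15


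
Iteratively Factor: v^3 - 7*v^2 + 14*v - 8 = (v - 2)*(v^2 - 5*v + 4) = (v - 4)*(v - 2)*(v - 1)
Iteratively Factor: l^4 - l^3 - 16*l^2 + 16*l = (l + 4)*(l^3 - 5*l^2 + 4*l) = l*(l + 4)*(l^2 - 5*l + 4) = l*(l - 4)*(l + 4)*(l - 1)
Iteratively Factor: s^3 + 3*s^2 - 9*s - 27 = (s + 3)*(s^2 - 9) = (s + 3)^2*(s - 3)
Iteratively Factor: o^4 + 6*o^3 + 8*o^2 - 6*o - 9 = (o + 1)*(o^3 + 5*o^2 + 3*o - 9) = (o + 1)*(o + 3)*(o^2 + 2*o - 3) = (o + 1)*(o + 3)^2*(o - 1)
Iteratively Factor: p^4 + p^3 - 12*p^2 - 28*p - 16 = (p + 2)*(p^3 - p^2 - 10*p - 8) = (p + 1)*(p + 2)*(p^2 - 2*p - 8) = (p + 1)*(p + 2)^2*(p - 4)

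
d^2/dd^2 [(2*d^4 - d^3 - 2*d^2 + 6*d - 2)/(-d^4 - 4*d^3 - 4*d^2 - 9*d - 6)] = 2*(9*d^9 + 30*d^8 + 84*d^7 - 67*d^6 - 600*d^5 - 996*d^4 - 443*d^3 + 690*d^2 + 612*d + 510)/(d^12 + 12*d^11 + 60*d^10 + 187*d^9 + 474*d^8 + 984*d^7 + 1603*d^6 + 2304*d^5 + 2664*d^4 + 2457*d^3 + 1890*d^2 + 972*d + 216)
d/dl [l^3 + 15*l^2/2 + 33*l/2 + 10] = 3*l^2 + 15*l + 33/2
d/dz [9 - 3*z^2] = -6*z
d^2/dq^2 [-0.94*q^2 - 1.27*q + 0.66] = -1.88000000000000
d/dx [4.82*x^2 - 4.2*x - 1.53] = 9.64*x - 4.2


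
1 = 1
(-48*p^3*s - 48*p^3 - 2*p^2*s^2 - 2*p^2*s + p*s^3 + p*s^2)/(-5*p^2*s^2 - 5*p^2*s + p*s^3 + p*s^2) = (48*p^2 + 2*p*s - s^2)/(s*(5*p - s))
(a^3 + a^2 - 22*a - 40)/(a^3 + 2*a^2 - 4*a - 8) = (a^2 - a - 20)/(a^2 - 4)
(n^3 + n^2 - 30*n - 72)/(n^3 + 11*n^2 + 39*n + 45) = (n^2 - 2*n - 24)/(n^2 + 8*n + 15)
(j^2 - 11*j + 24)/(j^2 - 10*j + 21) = (j - 8)/(j - 7)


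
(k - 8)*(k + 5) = k^2 - 3*k - 40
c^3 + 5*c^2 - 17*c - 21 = (c - 3)*(c + 1)*(c + 7)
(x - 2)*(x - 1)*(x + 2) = x^3 - x^2 - 4*x + 4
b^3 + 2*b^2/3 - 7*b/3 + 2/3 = (b - 1)*(b - 1/3)*(b + 2)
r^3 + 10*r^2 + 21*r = r*(r + 3)*(r + 7)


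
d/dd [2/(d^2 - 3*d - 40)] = 2*(3 - 2*d)/(-d^2 + 3*d + 40)^2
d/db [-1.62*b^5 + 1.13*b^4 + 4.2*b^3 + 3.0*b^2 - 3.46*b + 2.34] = -8.1*b^4 + 4.52*b^3 + 12.6*b^2 + 6.0*b - 3.46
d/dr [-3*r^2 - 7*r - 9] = -6*r - 7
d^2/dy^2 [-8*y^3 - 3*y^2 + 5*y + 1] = -48*y - 6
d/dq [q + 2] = 1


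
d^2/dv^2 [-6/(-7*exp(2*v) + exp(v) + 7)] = 6*((1 - 28*exp(v))*(-7*exp(2*v) + exp(v) + 7) - 2*(14*exp(v) - 1)^2*exp(v))*exp(v)/(-7*exp(2*v) + exp(v) + 7)^3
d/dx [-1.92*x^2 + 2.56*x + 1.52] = 2.56 - 3.84*x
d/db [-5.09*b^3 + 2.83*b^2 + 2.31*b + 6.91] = -15.27*b^2 + 5.66*b + 2.31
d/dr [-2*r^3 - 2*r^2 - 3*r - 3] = -6*r^2 - 4*r - 3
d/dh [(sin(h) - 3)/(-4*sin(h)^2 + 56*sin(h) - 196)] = (sin(h) + 1)*cos(h)/(4*(sin(h) - 7)^3)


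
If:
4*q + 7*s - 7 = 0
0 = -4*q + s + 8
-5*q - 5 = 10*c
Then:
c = -95/64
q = 63/32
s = -1/8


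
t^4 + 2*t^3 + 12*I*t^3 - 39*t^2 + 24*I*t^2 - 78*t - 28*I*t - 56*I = (t + 2)*(t + I)*(t + 4*I)*(t + 7*I)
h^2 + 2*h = h*(h + 2)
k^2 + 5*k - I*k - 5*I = (k + 5)*(k - I)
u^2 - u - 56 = (u - 8)*(u + 7)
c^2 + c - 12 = (c - 3)*(c + 4)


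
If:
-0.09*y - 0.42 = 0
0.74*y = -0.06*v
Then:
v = 57.56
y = -4.67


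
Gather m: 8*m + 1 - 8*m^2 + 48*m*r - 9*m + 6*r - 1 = -8*m^2 + m*(48*r - 1) + 6*r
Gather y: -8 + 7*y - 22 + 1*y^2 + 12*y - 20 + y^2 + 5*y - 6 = 2*y^2 + 24*y - 56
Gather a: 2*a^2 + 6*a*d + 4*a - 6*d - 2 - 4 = 2*a^2 + a*(6*d + 4) - 6*d - 6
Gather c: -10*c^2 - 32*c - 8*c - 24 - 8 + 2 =-10*c^2 - 40*c - 30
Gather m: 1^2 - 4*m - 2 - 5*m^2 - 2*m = -5*m^2 - 6*m - 1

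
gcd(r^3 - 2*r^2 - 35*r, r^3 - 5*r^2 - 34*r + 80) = r + 5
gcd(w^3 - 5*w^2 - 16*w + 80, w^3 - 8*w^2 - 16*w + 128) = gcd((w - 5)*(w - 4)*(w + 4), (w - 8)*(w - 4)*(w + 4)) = w^2 - 16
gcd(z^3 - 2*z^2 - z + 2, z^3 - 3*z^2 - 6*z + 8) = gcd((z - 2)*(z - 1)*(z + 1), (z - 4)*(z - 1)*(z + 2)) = z - 1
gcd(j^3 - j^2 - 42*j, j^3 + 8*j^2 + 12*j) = j^2 + 6*j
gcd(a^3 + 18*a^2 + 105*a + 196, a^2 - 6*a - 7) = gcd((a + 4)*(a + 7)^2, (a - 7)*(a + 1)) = 1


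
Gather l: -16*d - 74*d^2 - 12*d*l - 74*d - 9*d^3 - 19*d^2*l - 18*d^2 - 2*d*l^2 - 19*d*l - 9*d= -9*d^3 - 92*d^2 - 2*d*l^2 - 99*d + l*(-19*d^2 - 31*d)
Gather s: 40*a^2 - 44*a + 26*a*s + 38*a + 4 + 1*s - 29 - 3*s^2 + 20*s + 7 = 40*a^2 - 6*a - 3*s^2 + s*(26*a + 21) - 18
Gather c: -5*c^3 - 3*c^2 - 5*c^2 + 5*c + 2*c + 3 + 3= -5*c^3 - 8*c^2 + 7*c + 6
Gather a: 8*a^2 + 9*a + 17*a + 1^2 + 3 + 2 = 8*a^2 + 26*a + 6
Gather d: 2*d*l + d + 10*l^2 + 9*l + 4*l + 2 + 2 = d*(2*l + 1) + 10*l^2 + 13*l + 4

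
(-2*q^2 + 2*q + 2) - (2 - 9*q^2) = 7*q^2 + 2*q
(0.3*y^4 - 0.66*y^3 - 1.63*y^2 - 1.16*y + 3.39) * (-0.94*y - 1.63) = -0.282*y^5 + 0.1314*y^4 + 2.608*y^3 + 3.7473*y^2 - 1.2958*y - 5.5257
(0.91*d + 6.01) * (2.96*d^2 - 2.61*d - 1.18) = 2.6936*d^3 + 15.4145*d^2 - 16.7599*d - 7.0918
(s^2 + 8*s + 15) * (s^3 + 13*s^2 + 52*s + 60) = s^5 + 21*s^4 + 171*s^3 + 671*s^2 + 1260*s + 900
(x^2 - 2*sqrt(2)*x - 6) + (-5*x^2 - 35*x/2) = -4*x^2 - 35*x/2 - 2*sqrt(2)*x - 6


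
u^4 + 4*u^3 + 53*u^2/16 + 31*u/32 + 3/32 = (u + 1/4)^2*(u + 1/2)*(u + 3)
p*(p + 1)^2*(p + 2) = p^4 + 4*p^3 + 5*p^2 + 2*p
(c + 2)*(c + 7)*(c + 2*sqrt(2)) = c^3 + 2*sqrt(2)*c^2 + 9*c^2 + 14*c + 18*sqrt(2)*c + 28*sqrt(2)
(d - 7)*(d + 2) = d^2 - 5*d - 14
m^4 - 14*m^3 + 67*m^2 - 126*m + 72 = (m - 6)*(m - 4)*(m - 3)*(m - 1)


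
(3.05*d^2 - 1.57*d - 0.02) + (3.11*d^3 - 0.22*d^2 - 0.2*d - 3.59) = 3.11*d^3 + 2.83*d^2 - 1.77*d - 3.61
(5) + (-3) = 2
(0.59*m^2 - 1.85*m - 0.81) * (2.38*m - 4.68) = 1.4042*m^3 - 7.1642*m^2 + 6.7302*m + 3.7908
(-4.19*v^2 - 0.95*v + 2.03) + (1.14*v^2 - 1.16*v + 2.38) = -3.05*v^2 - 2.11*v + 4.41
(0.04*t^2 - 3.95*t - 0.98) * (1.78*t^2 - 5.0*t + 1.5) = 0.0712*t^4 - 7.231*t^3 + 18.0656*t^2 - 1.025*t - 1.47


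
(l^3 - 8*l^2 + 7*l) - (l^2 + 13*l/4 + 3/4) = l^3 - 9*l^2 + 15*l/4 - 3/4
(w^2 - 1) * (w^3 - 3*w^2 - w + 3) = w^5 - 3*w^4 - 2*w^3 + 6*w^2 + w - 3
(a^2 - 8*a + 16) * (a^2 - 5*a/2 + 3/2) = a^4 - 21*a^3/2 + 75*a^2/2 - 52*a + 24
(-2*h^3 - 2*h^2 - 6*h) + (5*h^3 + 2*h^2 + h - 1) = 3*h^3 - 5*h - 1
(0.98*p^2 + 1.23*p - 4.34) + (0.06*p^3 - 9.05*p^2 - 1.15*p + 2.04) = 0.06*p^3 - 8.07*p^2 + 0.0800000000000001*p - 2.3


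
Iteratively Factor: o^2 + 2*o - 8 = (o + 4)*(o - 2)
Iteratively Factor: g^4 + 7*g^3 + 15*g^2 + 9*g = (g + 1)*(g^3 + 6*g^2 + 9*g) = (g + 1)*(g + 3)*(g^2 + 3*g) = g*(g + 1)*(g + 3)*(g + 3)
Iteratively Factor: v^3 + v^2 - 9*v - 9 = (v + 1)*(v^2 - 9) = (v - 3)*(v + 1)*(v + 3)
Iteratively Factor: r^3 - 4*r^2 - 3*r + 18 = (r - 3)*(r^2 - r - 6) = (r - 3)^2*(r + 2)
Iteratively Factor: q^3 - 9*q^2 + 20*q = (q - 5)*(q^2 - 4*q) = q*(q - 5)*(q - 4)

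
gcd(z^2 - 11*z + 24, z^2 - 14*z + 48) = z - 8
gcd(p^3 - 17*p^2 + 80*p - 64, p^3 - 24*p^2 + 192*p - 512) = p^2 - 16*p + 64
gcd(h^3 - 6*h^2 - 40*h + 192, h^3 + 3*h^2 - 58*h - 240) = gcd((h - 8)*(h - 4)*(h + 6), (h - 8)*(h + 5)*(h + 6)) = h^2 - 2*h - 48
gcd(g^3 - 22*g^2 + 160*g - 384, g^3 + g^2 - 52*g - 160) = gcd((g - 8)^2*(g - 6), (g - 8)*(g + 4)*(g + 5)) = g - 8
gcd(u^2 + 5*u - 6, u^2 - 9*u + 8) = u - 1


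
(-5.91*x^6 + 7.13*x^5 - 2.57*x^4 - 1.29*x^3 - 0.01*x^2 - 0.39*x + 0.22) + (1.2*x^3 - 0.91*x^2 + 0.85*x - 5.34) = -5.91*x^6 + 7.13*x^5 - 2.57*x^4 - 0.0900000000000001*x^3 - 0.92*x^2 + 0.46*x - 5.12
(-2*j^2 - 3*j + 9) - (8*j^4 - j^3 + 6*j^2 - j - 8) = -8*j^4 + j^3 - 8*j^2 - 2*j + 17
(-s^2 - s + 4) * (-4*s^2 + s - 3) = 4*s^4 + 3*s^3 - 14*s^2 + 7*s - 12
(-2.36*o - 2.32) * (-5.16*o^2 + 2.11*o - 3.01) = 12.1776*o^3 + 6.9916*o^2 + 2.2084*o + 6.9832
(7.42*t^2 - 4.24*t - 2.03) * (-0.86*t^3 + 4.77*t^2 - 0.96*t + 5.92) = -6.3812*t^5 + 39.0398*t^4 - 25.6022*t^3 + 38.3137*t^2 - 23.152*t - 12.0176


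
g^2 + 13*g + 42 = (g + 6)*(g + 7)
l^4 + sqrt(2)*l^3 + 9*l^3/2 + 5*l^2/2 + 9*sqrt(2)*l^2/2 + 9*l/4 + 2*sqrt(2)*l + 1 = (l + 1/2)*(l + 4)*(l + sqrt(2)/2)^2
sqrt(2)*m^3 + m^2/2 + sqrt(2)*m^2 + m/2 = m*(m + 1)*(sqrt(2)*m + 1/2)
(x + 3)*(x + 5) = x^2 + 8*x + 15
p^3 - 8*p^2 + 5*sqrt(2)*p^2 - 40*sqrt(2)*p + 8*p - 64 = (p - 8)*(p + sqrt(2))*(p + 4*sqrt(2))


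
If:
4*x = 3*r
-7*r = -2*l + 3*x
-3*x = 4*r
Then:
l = 0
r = 0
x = 0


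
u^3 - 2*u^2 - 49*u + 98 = (u - 7)*(u - 2)*(u + 7)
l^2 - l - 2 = (l - 2)*(l + 1)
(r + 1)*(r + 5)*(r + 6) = r^3 + 12*r^2 + 41*r + 30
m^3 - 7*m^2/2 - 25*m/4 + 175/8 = (m - 7/2)*(m - 5/2)*(m + 5/2)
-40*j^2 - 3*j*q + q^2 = (-8*j + q)*(5*j + q)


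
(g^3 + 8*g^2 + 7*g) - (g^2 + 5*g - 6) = g^3 + 7*g^2 + 2*g + 6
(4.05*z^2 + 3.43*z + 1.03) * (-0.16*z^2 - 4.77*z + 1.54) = -0.648*z^4 - 19.8673*z^3 - 10.2889*z^2 + 0.3691*z + 1.5862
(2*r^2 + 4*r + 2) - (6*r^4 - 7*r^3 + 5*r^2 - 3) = -6*r^4 + 7*r^3 - 3*r^2 + 4*r + 5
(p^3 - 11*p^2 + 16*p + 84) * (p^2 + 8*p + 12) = p^5 - 3*p^4 - 60*p^3 + 80*p^2 + 864*p + 1008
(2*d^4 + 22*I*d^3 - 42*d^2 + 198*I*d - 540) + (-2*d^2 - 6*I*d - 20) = 2*d^4 + 22*I*d^3 - 44*d^2 + 192*I*d - 560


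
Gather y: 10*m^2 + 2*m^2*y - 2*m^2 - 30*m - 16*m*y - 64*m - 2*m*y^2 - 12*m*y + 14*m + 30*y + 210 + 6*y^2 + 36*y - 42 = 8*m^2 - 80*m + y^2*(6 - 2*m) + y*(2*m^2 - 28*m + 66) + 168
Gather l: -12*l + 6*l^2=6*l^2 - 12*l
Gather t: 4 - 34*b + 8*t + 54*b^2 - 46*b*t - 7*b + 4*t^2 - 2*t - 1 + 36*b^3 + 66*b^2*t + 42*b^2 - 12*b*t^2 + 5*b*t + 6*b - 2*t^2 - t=36*b^3 + 96*b^2 - 35*b + t^2*(2 - 12*b) + t*(66*b^2 - 41*b + 5) + 3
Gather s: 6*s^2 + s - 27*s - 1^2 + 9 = 6*s^2 - 26*s + 8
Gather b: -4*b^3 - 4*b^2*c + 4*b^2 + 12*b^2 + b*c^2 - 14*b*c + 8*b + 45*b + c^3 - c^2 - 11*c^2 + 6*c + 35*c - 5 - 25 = -4*b^3 + b^2*(16 - 4*c) + b*(c^2 - 14*c + 53) + c^3 - 12*c^2 + 41*c - 30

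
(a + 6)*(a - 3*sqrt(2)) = a^2 - 3*sqrt(2)*a + 6*a - 18*sqrt(2)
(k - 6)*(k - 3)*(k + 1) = k^3 - 8*k^2 + 9*k + 18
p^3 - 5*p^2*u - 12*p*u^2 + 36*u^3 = (p - 6*u)*(p - 2*u)*(p + 3*u)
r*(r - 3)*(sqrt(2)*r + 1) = sqrt(2)*r^3 - 3*sqrt(2)*r^2 + r^2 - 3*r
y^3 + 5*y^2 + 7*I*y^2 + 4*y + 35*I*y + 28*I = (y + 1)*(y + 4)*(y + 7*I)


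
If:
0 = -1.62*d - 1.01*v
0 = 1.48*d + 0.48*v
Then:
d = 0.00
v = 0.00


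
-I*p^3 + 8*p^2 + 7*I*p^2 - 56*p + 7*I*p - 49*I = (p - 7)*(p + 7*I)*(-I*p + 1)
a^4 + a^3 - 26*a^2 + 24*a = a*(a - 4)*(a - 1)*(a + 6)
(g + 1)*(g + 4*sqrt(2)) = g^2 + g + 4*sqrt(2)*g + 4*sqrt(2)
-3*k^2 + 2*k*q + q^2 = (-k + q)*(3*k + q)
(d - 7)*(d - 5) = d^2 - 12*d + 35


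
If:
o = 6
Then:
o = 6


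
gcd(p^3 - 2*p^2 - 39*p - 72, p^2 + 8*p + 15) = p + 3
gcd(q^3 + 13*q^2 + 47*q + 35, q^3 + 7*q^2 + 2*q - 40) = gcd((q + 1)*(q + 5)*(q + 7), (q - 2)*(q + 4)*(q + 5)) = q + 5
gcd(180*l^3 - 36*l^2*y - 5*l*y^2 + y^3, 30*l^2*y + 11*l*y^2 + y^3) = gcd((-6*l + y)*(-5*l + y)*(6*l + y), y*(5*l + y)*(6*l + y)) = 6*l + y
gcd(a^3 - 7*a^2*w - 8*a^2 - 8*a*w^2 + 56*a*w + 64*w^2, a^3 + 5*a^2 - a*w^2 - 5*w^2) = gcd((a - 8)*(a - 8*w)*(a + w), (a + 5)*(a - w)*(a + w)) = a + w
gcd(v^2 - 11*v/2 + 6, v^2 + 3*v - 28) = v - 4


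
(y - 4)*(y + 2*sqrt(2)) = y^2 - 4*y + 2*sqrt(2)*y - 8*sqrt(2)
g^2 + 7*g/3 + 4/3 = (g + 1)*(g + 4/3)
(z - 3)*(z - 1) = z^2 - 4*z + 3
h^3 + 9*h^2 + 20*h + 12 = (h + 1)*(h + 2)*(h + 6)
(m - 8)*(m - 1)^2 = m^3 - 10*m^2 + 17*m - 8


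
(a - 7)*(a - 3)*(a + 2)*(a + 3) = a^4 - 5*a^3 - 23*a^2 + 45*a + 126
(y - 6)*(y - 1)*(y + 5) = y^3 - 2*y^2 - 29*y + 30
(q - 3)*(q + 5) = q^2 + 2*q - 15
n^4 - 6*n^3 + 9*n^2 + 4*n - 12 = (n - 3)*(n - 2)^2*(n + 1)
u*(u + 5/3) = u^2 + 5*u/3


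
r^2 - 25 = (r - 5)*(r + 5)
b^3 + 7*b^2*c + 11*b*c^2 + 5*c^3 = (b + c)^2*(b + 5*c)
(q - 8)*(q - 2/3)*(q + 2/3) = q^3 - 8*q^2 - 4*q/9 + 32/9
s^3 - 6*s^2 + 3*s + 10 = (s - 5)*(s - 2)*(s + 1)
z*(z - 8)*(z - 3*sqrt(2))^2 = z^4 - 6*sqrt(2)*z^3 - 8*z^3 + 18*z^2 + 48*sqrt(2)*z^2 - 144*z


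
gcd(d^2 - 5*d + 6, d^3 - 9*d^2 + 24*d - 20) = d - 2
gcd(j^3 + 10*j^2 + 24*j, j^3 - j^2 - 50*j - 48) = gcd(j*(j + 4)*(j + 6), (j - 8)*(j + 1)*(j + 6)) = j + 6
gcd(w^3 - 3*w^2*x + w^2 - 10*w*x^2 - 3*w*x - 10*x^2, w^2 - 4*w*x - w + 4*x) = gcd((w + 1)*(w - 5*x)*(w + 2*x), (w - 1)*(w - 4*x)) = 1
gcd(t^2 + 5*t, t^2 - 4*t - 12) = 1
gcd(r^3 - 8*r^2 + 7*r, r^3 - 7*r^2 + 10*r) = r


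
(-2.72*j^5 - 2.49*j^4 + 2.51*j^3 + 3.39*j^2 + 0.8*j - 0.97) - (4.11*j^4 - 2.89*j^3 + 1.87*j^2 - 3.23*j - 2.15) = -2.72*j^5 - 6.6*j^4 + 5.4*j^3 + 1.52*j^2 + 4.03*j + 1.18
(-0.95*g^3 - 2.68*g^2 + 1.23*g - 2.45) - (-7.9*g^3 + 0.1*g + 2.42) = 6.95*g^3 - 2.68*g^2 + 1.13*g - 4.87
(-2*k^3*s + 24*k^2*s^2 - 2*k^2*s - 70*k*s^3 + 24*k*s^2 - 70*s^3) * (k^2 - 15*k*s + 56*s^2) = -2*k^5*s + 54*k^4*s^2 - 2*k^4*s - 542*k^3*s^3 + 54*k^3*s^2 + 2394*k^2*s^4 - 542*k^2*s^3 - 3920*k*s^5 + 2394*k*s^4 - 3920*s^5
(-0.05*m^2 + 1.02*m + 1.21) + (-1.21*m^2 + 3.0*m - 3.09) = -1.26*m^2 + 4.02*m - 1.88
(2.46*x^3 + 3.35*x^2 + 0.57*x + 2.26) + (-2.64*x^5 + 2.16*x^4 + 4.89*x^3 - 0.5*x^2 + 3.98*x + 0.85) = -2.64*x^5 + 2.16*x^4 + 7.35*x^3 + 2.85*x^2 + 4.55*x + 3.11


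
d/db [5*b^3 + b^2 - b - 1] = 15*b^2 + 2*b - 1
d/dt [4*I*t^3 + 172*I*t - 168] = I*(12*t^2 + 172)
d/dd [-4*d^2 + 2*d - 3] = 2 - 8*d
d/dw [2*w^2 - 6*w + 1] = 4*w - 6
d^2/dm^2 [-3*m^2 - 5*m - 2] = -6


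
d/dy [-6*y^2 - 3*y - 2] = -12*y - 3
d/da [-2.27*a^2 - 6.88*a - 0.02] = -4.54*a - 6.88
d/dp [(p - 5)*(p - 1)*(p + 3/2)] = 3*p^2 - 9*p - 4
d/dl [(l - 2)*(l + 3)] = 2*l + 1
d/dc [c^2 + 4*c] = 2*c + 4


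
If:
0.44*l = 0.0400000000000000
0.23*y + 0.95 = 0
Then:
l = 0.09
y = -4.13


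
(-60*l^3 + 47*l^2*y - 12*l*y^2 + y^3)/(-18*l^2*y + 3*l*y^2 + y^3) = (20*l^2 - 9*l*y + y^2)/(y*(6*l + y))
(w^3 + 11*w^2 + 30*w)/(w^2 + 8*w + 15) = w*(w + 6)/(w + 3)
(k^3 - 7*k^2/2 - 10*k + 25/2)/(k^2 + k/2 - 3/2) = (2*k^2 - 5*k - 25)/(2*k + 3)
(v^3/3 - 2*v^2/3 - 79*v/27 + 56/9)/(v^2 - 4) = (9*v^3 - 18*v^2 - 79*v + 168)/(27*(v^2 - 4))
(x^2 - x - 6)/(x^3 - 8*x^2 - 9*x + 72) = (x + 2)/(x^2 - 5*x - 24)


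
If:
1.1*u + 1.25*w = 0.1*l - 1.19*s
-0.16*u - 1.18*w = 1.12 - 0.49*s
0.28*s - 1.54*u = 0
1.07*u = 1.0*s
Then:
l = -11.86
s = 0.00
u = 0.00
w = -0.95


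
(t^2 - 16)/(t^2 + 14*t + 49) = (t^2 - 16)/(t^2 + 14*t + 49)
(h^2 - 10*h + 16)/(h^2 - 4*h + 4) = (h - 8)/(h - 2)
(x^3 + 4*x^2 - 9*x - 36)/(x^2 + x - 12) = x + 3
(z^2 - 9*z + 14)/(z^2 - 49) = (z - 2)/(z + 7)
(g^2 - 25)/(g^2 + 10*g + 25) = (g - 5)/(g + 5)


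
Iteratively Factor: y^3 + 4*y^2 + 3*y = (y)*(y^2 + 4*y + 3) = y*(y + 3)*(y + 1)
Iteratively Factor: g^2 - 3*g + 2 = (g - 2)*(g - 1)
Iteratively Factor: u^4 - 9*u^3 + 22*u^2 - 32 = (u - 4)*(u^3 - 5*u^2 + 2*u + 8) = (u - 4)^2*(u^2 - u - 2) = (u - 4)^2*(u - 2)*(u + 1)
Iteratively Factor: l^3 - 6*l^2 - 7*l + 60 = (l + 3)*(l^2 - 9*l + 20) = (l - 5)*(l + 3)*(l - 4)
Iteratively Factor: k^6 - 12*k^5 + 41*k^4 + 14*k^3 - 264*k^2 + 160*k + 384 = (k - 4)*(k^5 - 8*k^4 + 9*k^3 + 50*k^2 - 64*k - 96) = (k - 4)*(k - 3)*(k^4 - 5*k^3 - 6*k^2 + 32*k + 32) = (k - 4)*(k - 3)*(k + 2)*(k^3 - 7*k^2 + 8*k + 16) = (k - 4)^2*(k - 3)*(k + 2)*(k^2 - 3*k - 4) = (k - 4)^3*(k - 3)*(k + 2)*(k + 1)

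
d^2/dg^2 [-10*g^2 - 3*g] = -20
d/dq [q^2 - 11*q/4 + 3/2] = 2*q - 11/4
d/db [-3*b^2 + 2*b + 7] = 2 - 6*b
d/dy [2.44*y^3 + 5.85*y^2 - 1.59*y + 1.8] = 7.32*y^2 + 11.7*y - 1.59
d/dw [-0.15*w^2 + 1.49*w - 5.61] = 1.49 - 0.3*w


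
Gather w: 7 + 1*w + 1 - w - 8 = 0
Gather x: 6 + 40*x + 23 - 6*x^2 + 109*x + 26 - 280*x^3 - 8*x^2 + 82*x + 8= -280*x^3 - 14*x^2 + 231*x + 63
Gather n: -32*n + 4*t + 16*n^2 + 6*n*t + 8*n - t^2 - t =16*n^2 + n*(6*t - 24) - t^2 + 3*t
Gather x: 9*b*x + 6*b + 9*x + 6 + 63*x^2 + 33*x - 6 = 6*b + 63*x^2 + x*(9*b + 42)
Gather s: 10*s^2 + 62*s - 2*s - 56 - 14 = 10*s^2 + 60*s - 70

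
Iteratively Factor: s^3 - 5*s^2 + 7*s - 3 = (s - 1)*(s^2 - 4*s + 3) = (s - 3)*(s - 1)*(s - 1)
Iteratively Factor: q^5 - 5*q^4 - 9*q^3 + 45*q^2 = (q)*(q^4 - 5*q^3 - 9*q^2 + 45*q) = q*(q - 5)*(q^3 - 9*q) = q*(q - 5)*(q + 3)*(q^2 - 3*q) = q*(q - 5)*(q - 3)*(q + 3)*(q)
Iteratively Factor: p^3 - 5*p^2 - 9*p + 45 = (p + 3)*(p^2 - 8*p + 15) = (p - 5)*(p + 3)*(p - 3)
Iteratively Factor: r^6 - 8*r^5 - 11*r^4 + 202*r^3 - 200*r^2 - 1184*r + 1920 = (r + 3)*(r^5 - 11*r^4 + 22*r^3 + 136*r^2 - 608*r + 640) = (r - 4)*(r + 3)*(r^4 - 7*r^3 - 6*r^2 + 112*r - 160) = (r - 4)*(r + 3)*(r + 4)*(r^3 - 11*r^2 + 38*r - 40) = (r - 5)*(r - 4)*(r + 3)*(r + 4)*(r^2 - 6*r + 8) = (r - 5)*(r - 4)*(r - 2)*(r + 3)*(r + 4)*(r - 4)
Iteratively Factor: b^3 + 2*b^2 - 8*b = (b - 2)*(b^2 + 4*b) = b*(b - 2)*(b + 4)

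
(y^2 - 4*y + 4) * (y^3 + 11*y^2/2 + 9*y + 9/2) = y^5 + 3*y^4/2 - 9*y^3 - 19*y^2/2 + 18*y + 18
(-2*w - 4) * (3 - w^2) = 2*w^3 + 4*w^2 - 6*w - 12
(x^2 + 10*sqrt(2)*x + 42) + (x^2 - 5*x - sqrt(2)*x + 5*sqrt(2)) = 2*x^2 - 5*x + 9*sqrt(2)*x + 5*sqrt(2) + 42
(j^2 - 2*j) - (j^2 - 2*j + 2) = -2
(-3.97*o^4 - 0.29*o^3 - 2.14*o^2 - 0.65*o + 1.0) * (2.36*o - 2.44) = -9.3692*o^5 + 9.0024*o^4 - 4.3428*o^3 + 3.6876*o^2 + 3.946*o - 2.44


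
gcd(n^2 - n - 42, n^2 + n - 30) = n + 6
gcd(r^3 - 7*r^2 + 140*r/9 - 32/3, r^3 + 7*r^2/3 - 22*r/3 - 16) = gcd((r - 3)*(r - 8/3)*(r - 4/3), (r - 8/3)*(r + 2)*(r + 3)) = r - 8/3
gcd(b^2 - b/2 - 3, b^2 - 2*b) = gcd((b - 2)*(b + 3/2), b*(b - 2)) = b - 2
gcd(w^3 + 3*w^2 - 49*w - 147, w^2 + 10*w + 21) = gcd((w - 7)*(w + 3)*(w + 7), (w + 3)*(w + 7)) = w^2 + 10*w + 21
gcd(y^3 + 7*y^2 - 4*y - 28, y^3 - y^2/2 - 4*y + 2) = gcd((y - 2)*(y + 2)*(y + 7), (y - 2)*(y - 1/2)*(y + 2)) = y^2 - 4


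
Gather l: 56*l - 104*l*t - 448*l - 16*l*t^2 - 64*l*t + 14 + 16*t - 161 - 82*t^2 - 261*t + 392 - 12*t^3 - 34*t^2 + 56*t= l*(-16*t^2 - 168*t - 392) - 12*t^3 - 116*t^2 - 189*t + 245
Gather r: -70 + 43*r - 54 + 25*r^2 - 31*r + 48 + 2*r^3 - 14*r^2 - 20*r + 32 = 2*r^3 + 11*r^2 - 8*r - 44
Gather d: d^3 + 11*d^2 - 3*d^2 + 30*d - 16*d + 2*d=d^3 + 8*d^2 + 16*d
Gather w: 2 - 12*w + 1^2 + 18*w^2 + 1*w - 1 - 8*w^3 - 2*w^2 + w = -8*w^3 + 16*w^2 - 10*w + 2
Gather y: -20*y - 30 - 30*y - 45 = -50*y - 75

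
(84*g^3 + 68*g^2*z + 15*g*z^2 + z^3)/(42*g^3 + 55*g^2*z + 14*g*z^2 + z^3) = (2*g + z)/(g + z)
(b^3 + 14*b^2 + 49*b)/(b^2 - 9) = b*(b^2 + 14*b + 49)/(b^2 - 9)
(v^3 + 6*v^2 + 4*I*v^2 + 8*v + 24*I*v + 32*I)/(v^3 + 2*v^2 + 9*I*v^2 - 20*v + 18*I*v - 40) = (v + 4)/(v + 5*I)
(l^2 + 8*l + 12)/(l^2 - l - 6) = (l + 6)/(l - 3)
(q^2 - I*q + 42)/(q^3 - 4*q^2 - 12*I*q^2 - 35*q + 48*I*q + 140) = (q + 6*I)/(q^2 - q*(4 + 5*I) + 20*I)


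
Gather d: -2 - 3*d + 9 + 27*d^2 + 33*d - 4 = 27*d^2 + 30*d + 3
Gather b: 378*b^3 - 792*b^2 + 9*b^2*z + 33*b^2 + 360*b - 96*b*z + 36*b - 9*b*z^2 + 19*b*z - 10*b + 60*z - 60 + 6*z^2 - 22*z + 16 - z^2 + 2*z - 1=378*b^3 + b^2*(9*z - 759) + b*(-9*z^2 - 77*z + 386) + 5*z^2 + 40*z - 45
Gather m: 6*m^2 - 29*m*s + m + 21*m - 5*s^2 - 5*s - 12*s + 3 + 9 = 6*m^2 + m*(22 - 29*s) - 5*s^2 - 17*s + 12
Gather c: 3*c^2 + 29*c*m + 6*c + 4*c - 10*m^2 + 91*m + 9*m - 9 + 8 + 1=3*c^2 + c*(29*m + 10) - 10*m^2 + 100*m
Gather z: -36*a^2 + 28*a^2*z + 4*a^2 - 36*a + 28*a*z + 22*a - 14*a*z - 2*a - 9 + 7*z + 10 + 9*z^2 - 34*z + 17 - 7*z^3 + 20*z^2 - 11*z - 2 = -32*a^2 - 16*a - 7*z^3 + 29*z^2 + z*(28*a^2 + 14*a - 38) + 16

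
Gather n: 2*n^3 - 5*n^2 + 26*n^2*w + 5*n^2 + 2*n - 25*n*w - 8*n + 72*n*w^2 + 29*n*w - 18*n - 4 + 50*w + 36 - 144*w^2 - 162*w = 2*n^3 + 26*n^2*w + n*(72*w^2 + 4*w - 24) - 144*w^2 - 112*w + 32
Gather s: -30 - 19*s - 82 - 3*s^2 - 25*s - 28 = -3*s^2 - 44*s - 140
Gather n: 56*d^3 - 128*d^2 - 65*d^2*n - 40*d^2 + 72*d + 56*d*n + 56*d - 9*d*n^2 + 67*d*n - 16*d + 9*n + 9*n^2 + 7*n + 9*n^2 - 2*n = 56*d^3 - 168*d^2 + 112*d + n^2*(18 - 9*d) + n*(-65*d^2 + 123*d + 14)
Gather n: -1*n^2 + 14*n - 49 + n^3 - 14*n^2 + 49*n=n^3 - 15*n^2 + 63*n - 49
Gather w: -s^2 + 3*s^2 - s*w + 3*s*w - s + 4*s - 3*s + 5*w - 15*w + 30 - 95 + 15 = 2*s^2 + w*(2*s - 10) - 50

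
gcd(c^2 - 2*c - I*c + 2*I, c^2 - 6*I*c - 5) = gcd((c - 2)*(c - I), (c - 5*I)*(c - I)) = c - I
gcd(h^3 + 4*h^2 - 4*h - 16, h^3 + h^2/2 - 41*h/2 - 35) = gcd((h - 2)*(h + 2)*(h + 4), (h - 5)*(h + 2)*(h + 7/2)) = h + 2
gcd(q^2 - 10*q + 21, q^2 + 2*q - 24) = 1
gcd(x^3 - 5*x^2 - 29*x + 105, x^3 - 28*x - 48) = 1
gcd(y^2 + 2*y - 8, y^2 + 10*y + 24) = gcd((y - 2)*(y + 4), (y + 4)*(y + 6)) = y + 4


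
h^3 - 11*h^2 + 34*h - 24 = (h - 6)*(h - 4)*(h - 1)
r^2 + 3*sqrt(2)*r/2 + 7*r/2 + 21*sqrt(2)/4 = (r + 7/2)*(r + 3*sqrt(2)/2)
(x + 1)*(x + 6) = x^2 + 7*x + 6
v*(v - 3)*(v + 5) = v^3 + 2*v^2 - 15*v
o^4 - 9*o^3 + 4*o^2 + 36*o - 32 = (o - 8)*(o - 2)*(o - 1)*(o + 2)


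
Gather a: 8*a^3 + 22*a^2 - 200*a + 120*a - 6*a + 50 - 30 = 8*a^3 + 22*a^2 - 86*a + 20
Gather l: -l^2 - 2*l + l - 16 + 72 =-l^2 - l + 56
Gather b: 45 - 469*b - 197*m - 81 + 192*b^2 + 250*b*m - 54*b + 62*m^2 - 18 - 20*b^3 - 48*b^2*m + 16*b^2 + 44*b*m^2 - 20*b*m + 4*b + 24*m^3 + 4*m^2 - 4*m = -20*b^3 + b^2*(208 - 48*m) + b*(44*m^2 + 230*m - 519) + 24*m^3 + 66*m^2 - 201*m - 54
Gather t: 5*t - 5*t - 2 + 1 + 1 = 0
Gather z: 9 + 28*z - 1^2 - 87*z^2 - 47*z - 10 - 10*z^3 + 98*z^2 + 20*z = -10*z^3 + 11*z^2 + z - 2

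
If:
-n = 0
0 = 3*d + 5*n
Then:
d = 0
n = 0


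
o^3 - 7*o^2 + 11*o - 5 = (o - 5)*(o - 1)^2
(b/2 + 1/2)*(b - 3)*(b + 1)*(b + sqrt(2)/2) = b^4/2 - b^3/2 + sqrt(2)*b^3/4 - 5*b^2/2 - sqrt(2)*b^2/4 - 5*sqrt(2)*b/4 - 3*b/2 - 3*sqrt(2)/4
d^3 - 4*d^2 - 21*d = d*(d - 7)*(d + 3)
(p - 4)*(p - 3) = p^2 - 7*p + 12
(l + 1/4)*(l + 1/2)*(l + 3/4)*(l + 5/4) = l^4 + 11*l^3/4 + 41*l^2/16 + 61*l/64 + 15/128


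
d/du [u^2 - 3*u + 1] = 2*u - 3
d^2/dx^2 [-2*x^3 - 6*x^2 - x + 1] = -12*x - 12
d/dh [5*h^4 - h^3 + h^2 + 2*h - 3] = 20*h^3 - 3*h^2 + 2*h + 2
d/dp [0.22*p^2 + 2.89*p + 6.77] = 0.44*p + 2.89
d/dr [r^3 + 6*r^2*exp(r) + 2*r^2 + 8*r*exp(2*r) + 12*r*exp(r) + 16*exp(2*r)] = 6*r^2*exp(r) + 3*r^2 + 16*r*exp(2*r) + 24*r*exp(r) + 4*r + 40*exp(2*r) + 12*exp(r)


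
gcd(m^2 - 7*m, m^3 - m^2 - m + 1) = 1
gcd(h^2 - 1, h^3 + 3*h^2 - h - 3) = h^2 - 1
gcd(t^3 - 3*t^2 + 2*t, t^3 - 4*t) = t^2 - 2*t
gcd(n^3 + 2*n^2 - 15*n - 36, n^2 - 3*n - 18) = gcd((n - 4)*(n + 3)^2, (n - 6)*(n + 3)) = n + 3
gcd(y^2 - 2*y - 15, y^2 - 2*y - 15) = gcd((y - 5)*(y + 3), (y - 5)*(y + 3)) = y^2 - 2*y - 15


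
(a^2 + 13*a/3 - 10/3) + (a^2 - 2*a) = 2*a^2 + 7*a/3 - 10/3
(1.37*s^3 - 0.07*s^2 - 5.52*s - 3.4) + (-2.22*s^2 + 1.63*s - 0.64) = 1.37*s^3 - 2.29*s^2 - 3.89*s - 4.04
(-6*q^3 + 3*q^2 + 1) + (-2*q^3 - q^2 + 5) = -8*q^3 + 2*q^2 + 6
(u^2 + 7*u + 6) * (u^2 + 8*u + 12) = u^4 + 15*u^3 + 74*u^2 + 132*u + 72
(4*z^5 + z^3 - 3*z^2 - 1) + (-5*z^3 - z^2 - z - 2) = 4*z^5 - 4*z^3 - 4*z^2 - z - 3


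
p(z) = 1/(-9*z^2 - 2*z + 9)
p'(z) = (18*z + 2)/(-9*z^2 - 2*z + 9)^2 = 2*(9*z + 1)/(9*z^2 + 2*z - 9)^2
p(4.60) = -0.01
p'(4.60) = 0.00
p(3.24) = -0.01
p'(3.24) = 0.01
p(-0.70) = 0.17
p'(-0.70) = -0.30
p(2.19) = -0.03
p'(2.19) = 0.03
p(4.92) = -0.00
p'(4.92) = 0.00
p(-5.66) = -0.00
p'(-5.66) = -0.00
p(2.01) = -0.03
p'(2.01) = 0.04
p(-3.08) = -0.01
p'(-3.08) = -0.01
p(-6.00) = 0.00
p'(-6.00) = 0.00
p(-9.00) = 0.00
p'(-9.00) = 0.00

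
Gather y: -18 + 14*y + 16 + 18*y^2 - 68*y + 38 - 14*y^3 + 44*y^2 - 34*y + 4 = -14*y^3 + 62*y^2 - 88*y + 40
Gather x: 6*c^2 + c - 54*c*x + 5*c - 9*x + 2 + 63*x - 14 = 6*c^2 + 6*c + x*(54 - 54*c) - 12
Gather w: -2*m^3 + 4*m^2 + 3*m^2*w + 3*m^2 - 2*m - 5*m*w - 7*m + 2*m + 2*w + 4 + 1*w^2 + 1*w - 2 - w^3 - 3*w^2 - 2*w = -2*m^3 + 7*m^2 - 7*m - w^3 - 2*w^2 + w*(3*m^2 - 5*m + 1) + 2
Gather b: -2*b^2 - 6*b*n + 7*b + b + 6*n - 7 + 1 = -2*b^2 + b*(8 - 6*n) + 6*n - 6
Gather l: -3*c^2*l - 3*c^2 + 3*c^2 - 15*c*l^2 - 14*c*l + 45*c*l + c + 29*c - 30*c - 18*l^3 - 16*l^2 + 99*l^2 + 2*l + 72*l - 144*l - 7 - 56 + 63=-18*l^3 + l^2*(83 - 15*c) + l*(-3*c^2 + 31*c - 70)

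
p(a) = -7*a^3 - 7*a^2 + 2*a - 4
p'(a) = -21*a^2 - 14*a + 2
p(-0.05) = -4.12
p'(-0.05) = 2.65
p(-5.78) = 1102.29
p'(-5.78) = -618.66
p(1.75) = -59.45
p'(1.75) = -86.81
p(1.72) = -56.89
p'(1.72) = -84.21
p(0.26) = -4.08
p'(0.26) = -3.06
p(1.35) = -31.28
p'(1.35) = -55.17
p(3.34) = -336.23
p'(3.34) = -279.03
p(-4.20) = 382.74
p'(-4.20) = -309.64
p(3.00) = -250.00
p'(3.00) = -229.00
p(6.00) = -1756.00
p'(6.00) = -838.00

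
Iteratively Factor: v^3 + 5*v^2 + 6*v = (v + 2)*(v^2 + 3*v) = (v + 2)*(v + 3)*(v)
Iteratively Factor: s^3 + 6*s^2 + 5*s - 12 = (s + 3)*(s^2 + 3*s - 4) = (s - 1)*(s + 3)*(s + 4)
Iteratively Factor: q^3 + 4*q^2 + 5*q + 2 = (q + 2)*(q^2 + 2*q + 1) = (q + 1)*(q + 2)*(q + 1)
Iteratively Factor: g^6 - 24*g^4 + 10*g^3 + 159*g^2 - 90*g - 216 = (g + 3)*(g^5 - 3*g^4 - 15*g^3 + 55*g^2 - 6*g - 72) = (g - 3)*(g + 3)*(g^4 - 15*g^2 + 10*g + 24) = (g - 3)^2*(g + 3)*(g^3 + 3*g^2 - 6*g - 8) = (g - 3)^2*(g + 1)*(g + 3)*(g^2 + 2*g - 8) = (g - 3)^2*(g + 1)*(g + 3)*(g + 4)*(g - 2)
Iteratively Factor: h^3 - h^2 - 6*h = (h + 2)*(h^2 - 3*h) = h*(h + 2)*(h - 3)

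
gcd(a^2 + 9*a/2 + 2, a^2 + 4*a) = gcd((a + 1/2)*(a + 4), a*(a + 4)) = a + 4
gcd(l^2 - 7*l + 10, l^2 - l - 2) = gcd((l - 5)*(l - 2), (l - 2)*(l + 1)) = l - 2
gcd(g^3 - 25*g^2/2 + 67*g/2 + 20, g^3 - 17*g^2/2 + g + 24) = g - 8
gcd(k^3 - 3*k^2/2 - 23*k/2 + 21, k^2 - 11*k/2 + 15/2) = k - 3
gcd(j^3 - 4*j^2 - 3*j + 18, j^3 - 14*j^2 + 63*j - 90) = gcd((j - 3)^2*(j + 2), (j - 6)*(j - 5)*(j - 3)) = j - 3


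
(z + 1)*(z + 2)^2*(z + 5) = z^4 + 10*z^3 + 33*z^2 + 44*z + 20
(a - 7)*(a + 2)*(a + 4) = a^3 - a^2 - 34*a - 56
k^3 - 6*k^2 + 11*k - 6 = (k - 3)*(k - 2)*(k - 1)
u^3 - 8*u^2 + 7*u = u*(u - 7)*(u - 1)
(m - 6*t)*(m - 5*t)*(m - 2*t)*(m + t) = m^4 - 12*m^3*t + 39*m^2*t^2 - 8*m*t^3 - 60*t^4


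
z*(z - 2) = z^2 - 2*z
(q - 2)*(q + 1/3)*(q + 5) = q^3 + 10*q^2/3 - 9*q - 10/3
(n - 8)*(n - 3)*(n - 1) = n^3 - 12*n^2 + 35*n - 24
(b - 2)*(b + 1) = b^2 - b - 2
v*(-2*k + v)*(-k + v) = 2*k^2*v - 3*k*v^2 + v^3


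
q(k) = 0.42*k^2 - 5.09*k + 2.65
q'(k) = 0.84*k - 5.09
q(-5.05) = 39.07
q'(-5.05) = -9.33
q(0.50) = 0.21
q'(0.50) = -4.67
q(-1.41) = 10.66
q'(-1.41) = -6.27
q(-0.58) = 5.74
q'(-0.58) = -5.58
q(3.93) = -10.87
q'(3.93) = -1.79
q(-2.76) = 19.90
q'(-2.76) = -7.41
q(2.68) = -7.97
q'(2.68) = -2.84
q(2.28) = -6.77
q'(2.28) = -3.17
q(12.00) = 2.05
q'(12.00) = 4.99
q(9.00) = -9.14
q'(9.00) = 2.47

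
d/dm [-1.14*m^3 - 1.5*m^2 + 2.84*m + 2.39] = -3.42*m^2 - 3.0*m + 2.84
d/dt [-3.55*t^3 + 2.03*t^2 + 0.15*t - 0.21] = -10.65*t^2 + 4.06*t + 0.15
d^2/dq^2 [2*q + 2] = 0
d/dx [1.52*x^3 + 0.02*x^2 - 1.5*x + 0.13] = 4.56*x^2 + 0.04*x - 1.5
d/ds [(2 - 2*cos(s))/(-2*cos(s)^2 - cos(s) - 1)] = 2*(-4*cos(s) + cos(2*s) - 1)*sin(s)/(cos(s) + cos(2*s) + 2)^2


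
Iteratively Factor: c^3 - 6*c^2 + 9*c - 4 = (c - 1)*(c^2 - 5*c + 4) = (c - 4)*(c - 1)*(c - 1)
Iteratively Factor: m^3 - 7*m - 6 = (m - 3)*(m^2 + 3*m + 2) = (m - 3)*(m + 2)*(m + 1)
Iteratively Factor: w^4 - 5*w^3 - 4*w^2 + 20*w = (w + 2)*(w^3 - 7*w^2 + 10*w) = w*(w + 2)*(w^2 - 7*w + 10) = w*(w - 2)*(w + 2)*(w - 5)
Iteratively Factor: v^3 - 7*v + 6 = (v - 2)*(v^2 + 2*v - 3) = (v - 2)*(v + 3)*(v - 1)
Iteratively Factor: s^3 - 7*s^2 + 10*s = (s - 5)*(s^2 - 2*s) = (s - 5)*(s - 2)*(s)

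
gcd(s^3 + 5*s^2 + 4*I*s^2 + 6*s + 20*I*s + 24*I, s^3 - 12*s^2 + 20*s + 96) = s + 2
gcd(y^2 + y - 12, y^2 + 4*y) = y + 4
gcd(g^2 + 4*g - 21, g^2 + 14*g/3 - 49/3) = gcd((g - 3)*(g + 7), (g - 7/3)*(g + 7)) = g + 7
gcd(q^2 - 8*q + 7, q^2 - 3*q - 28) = q - 7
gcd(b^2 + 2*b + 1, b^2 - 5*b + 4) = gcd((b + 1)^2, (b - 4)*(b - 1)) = 1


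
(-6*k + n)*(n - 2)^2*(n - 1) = -6*k*n^3 + 30*k*n^2 - 48*k*n + 24*k + n^4 - 5*n^3 + 8*n^2 - 4*n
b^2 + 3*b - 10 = (b - 2)*(b + 5)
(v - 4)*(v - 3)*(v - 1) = v^3 - 8*v^2 + 19*v - 12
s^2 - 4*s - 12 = (s - 6)*(s + 2)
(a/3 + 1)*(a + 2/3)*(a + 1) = a^3/3 + 14*a^2/9 + 17*a/9 + 2/3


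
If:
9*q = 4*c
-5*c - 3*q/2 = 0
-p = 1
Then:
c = 0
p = -1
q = 0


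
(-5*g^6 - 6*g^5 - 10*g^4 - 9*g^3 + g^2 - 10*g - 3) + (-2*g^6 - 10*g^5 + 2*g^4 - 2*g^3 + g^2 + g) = -7*g^6 - 16*g^5 - 8*g^4 - 11*g^3 + 2*g^2 - 9*g - 3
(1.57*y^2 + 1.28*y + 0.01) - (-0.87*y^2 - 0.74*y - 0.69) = 2.44*y^2 + 2.02*y + 0.7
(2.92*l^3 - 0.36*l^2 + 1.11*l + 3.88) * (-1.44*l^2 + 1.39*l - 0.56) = -4.2048*l^5 + 4.5772*l^4 - 3.734*l^3 - 3.8427*l^2 + 4.7716*l - 2.1728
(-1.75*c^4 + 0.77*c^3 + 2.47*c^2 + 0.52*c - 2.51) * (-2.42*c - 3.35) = 4.235*c^5 + 3.9991*c^4 - 8.5569*c^3 - 9.5329*c^2 + 4.3322*c + 8.4085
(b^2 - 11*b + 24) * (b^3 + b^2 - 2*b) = b^5 - 10*b^4 + 11*b^3 + 46*b^2 - 48*b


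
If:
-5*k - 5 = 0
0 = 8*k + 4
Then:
No Solution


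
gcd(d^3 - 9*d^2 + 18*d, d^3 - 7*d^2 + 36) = d^2 - 9*d + 18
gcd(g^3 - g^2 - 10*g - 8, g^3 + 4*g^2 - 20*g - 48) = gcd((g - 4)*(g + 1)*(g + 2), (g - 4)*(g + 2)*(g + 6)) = g^2 - 2*g - 8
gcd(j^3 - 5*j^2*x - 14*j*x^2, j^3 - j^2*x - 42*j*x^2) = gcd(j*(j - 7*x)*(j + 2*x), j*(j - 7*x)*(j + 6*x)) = -j^2 + 7*j*x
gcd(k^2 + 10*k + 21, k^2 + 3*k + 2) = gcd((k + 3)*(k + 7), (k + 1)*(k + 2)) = 1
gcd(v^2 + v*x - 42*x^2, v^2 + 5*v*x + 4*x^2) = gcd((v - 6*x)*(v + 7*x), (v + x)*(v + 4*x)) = 1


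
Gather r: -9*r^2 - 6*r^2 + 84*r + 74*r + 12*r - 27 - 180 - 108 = -15*r^2 + 170*r - 315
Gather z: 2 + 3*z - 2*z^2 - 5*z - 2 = -2*z^2 - 2*z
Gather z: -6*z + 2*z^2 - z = 2*z^2 - 7*z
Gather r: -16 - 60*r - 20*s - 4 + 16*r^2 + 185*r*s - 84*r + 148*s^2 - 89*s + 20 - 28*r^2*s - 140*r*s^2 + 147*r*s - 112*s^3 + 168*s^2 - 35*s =r^2*(16 - 28*s) + r*(-140*s^2 + 332*s - 144) - 112*s^3 + 316*s^2 - 144*s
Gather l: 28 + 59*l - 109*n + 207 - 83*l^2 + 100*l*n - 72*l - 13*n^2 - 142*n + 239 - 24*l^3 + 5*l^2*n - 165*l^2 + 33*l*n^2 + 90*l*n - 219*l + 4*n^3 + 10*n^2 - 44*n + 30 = -24*l^3 + l^2*(5*n - 248) + l*(33*n^2 + 190*n - 232) + 4*n^3 - 3*n^2 - 295*n + 504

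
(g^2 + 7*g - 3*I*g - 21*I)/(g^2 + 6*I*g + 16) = (g^2 + g*(7 - 3*I) - 21*I)/(g^2 + 6*I*g + 16)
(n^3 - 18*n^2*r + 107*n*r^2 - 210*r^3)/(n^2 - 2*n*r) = (n^3 - 18*n^2*r + 107*n*r^2 - 210*r^3)/(n*(n - 2*r))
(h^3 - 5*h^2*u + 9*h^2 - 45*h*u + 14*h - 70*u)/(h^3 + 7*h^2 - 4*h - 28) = (h - 5*u)/(h - 2)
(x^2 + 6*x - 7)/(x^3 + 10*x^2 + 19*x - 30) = (x + 7)/(x^2 + 11*x + 30)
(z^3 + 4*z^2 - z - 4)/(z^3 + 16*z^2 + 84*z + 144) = (z^2 - 1)/(z^2 + 12*z + 36)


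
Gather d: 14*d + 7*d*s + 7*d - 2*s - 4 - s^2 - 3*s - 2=d*(7*s + 21) - s^2 - 5*s - 6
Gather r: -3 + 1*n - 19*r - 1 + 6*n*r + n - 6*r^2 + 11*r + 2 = 2*n - 6*r^2 + r*(6*n - 8) - 2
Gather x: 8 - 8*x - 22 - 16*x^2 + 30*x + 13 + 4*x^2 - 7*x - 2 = -12*x^2 + 15*x - 3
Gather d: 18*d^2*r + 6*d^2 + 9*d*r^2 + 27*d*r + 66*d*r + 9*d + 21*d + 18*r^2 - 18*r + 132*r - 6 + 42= d^2*(18*r + 6) + d*(9*r^2 + 93*r + 30) + 18*r^2 + 114*r + 36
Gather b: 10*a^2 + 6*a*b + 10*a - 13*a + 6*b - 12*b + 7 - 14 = 10*a^2 - 3*a + b*(6*a - 6) - 7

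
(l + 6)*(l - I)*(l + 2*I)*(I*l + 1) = I*l^4 + 6*I*l^3 + 3*I*l^2 + 2*l + 18*I*l + 12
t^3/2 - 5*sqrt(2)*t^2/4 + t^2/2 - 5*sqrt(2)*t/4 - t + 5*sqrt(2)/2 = (t/2 + 1)*(t - 1)*(t - 5*sqrt(2)/2)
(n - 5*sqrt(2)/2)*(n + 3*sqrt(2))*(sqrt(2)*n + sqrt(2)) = sqrt(2)*n^3 + n^2 + sqrt(2)*n^2 - 15*sqrt(2)*n + n - 15*sqrt(2)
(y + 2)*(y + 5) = y^2 + 7*y + 10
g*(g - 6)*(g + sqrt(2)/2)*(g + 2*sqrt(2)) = g^4 - 6*g^3 + 5*sqrt(2)*g^3/2 - 15*sqrt(2)*g^2 + 2*g^2 - 12*g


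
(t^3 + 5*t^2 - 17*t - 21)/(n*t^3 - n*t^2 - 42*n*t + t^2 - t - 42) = (-t^3 - 5*t^2 + 17*t + 21)/(-n*t^3 + n*t^2 + 42*n*t - t^2 + t + 42)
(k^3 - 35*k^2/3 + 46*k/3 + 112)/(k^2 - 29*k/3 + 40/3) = (3*k^2 - 11*k - 42)/(3*k - 5)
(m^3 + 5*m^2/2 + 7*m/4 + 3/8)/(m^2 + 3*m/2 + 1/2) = (m^2 + 2*m + 3/4)/(m + 1)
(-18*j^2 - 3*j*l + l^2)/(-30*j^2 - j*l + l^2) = (3*j + l)/(5*j + l)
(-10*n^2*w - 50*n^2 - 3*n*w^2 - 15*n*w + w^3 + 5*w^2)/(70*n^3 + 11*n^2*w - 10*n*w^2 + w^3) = (w + 5)/(-7*n + w)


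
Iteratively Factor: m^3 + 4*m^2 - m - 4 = (m + 1)*(m^2 + 3*m - 4) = (m - 1)*(m + 1)*(m + 4)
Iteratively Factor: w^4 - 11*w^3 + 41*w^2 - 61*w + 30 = (w - 5)*(w^3 - 6*w^2 + 11*w - 6) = (w - 5)*(w - 2)*(w^2 - 4*w + 3) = (w - 5)*(w - 2)*(w - 1)*(w - 3)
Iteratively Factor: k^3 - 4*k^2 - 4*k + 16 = (k - 2)*(k^2 - 2*k - 8) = (k - 4)*(k - 2)*(k + 2)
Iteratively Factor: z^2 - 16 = (z + 4)*(z - 4)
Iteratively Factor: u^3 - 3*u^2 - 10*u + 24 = (u - 2)*(u^2 - u - 12) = (u - 2)*(u + 3)*(u - 4)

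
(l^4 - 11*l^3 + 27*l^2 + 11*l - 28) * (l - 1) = l^5 - 12*l^4 + 38*l^3 - 16*l^2 - 39*l + 28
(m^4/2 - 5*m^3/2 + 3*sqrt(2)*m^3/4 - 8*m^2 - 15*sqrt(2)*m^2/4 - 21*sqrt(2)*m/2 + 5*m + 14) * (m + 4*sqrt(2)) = m^5/2 - 5*m^4/2 + 11*sqrt(2)*m^4/4 - 55*sqrt(2)*m^3/4 - 2*m^3 - 85*sqrt(2)*m^2/2 - 25*m^2 - 70*m + 20*sqrt(2)*m + 56*sqrt(2)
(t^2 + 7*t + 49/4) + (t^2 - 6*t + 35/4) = 2*t^2 + t + 21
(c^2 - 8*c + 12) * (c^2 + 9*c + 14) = c^4 + c^3 - 46*c^2 - 4*c + 168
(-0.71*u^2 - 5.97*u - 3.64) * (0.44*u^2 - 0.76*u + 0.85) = -0.3124*u^4 - 2.0872*u^3 + 2.3321*u^2 - 2.3081*u - 3.094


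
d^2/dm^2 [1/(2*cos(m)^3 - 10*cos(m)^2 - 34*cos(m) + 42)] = ((-65*cos(m) - 40*cos(2*m) + 9*cos(3*m))*(cos(m)^3 - 5*cos(m)^2 - 17*cos(m) + 21)/8 + (-3*cos(m)^2 + 10*cos(m) + 17)^2*sin(m)^2)/(cos(m)^3 - 5*cos(m)^2 - 17*cos(m) + 21)^3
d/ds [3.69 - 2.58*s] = -2.58000000000000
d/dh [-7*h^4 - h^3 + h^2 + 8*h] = -28*h^3 - 3*h^2 + 2*h + 8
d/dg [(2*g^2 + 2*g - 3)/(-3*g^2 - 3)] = 2*(g^2 - 5*g - 1)/(3*(g^4 + 2*g^2 + 1))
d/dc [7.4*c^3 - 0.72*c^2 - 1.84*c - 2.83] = 22.2*c^2 - 1.44*c - 1.84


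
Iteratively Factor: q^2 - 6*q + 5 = (q - 5)*(q - 1)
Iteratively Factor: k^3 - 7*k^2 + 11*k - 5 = (k - 1)*(k^2 - 6*k + 5) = (k - 5)*(k - 1)*(k - 1)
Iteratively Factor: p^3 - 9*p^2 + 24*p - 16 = (p - 4)*(p^2 - 5*p + 4) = (p - 4)*(p - 1)*(p - 4)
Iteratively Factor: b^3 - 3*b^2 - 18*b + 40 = (b - 2)*(b^2 - b - 20) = (b - 2)*(b + 4)*(b - 5)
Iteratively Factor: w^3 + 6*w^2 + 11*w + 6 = (w + 2)*(w^2 + 4*w + 3) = (w + 2)*(w + 3)*(w + 1)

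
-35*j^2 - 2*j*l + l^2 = (-7*j + l)*(5*j + l)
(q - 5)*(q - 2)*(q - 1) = q^3 - 8*q^2 + 17*q - 10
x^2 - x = x*(x - 1)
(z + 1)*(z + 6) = z^2 + 7*z + 6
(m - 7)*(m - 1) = m^2 - 8*m + 7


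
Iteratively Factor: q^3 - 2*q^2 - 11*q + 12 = (q - 1)*(q^2 - q - 12) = (q - 4)*(q - 1)*(q + 3)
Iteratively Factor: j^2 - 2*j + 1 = (j - 1)*(j - 1)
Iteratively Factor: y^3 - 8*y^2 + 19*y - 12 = (y - 4)*(y^2 - 4*y + 3) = (y - 4)*(y - 3)*(y - 1)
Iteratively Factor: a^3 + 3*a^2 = (a)*(a^2 + 3*a) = a*(a + 3)*(a)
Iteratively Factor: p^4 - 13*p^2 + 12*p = (p - 1)*(p^3 + p^2 - 12*p) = (p - 3)*(p - 1)*(p^2 + 4*p) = p*(p - 3)*(p - 1)*(p + 4)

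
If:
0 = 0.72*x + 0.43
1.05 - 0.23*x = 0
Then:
No Solution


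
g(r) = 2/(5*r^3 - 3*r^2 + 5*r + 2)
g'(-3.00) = -0.01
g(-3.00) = -0.01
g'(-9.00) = 0.00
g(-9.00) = 0.00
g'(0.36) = -0.72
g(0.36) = 0.55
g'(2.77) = -0.02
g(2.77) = 0.02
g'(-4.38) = -0.00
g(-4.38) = -0.00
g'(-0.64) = -2.14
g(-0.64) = -0.53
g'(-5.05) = -0.00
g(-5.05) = -0.00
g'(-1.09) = -0.32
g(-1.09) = -0.15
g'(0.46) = -0.63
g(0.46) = 0.48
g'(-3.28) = -0.01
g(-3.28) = -0.01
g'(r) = 2*(-15*r^2 + 6*r - 5)/(5*r^3 - 3*r^2 + 5*r + 2)^2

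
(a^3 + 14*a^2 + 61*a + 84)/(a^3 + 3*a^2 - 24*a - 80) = (a^2 + 10*a + 21)/(a^2 - a - 20)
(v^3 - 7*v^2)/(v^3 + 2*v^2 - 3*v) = v*(v - 7)/(v^2 + 2*v - 3)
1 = 1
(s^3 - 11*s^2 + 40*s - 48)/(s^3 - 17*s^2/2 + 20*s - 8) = 2*(s - 3)/(2*s - 1)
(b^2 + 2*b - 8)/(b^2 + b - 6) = (b + 4)/(b + 3)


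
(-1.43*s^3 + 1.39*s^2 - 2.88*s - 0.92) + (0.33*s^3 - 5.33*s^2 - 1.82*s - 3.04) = -1.1*s^3 - 3.94*s^2 - 4.7*s - 3.96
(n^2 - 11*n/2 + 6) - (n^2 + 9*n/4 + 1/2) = 11/2 - 31*n/4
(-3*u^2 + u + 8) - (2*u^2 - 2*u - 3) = -5*u^2 + 3*u + 11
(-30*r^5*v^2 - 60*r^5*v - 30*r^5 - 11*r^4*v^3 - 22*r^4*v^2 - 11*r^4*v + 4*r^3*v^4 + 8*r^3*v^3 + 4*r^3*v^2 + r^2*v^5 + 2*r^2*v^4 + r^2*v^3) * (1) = -30*r^5*v^2 - 60*r^5*v - 30*r^5 - 11*r^4*v^3 - 22*r^4*v^2 - 11*r^4*v + 4*r^3*v^4 + 8*r^3*v^3 + 4*r^3*v^2 + r^2*v^5 + 2*r^2*v^4 + r^2*v^3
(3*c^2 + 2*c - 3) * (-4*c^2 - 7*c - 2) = -12*c^4 - 29*c^3 - 8*c^2 + 17*c + 6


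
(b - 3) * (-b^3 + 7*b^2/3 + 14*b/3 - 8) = -b^4 + 16*b^3/3 - 7*b^2/3 - 22*b + 24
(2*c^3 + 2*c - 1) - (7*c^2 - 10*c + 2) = 2*c^3 - 7*c^2 + 12*c - 3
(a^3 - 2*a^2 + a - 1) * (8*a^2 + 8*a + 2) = 8*a^5 - 8*a^4 - 6*a^3 - 4*a^2 - 6*a - 2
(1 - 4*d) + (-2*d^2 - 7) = -2*d^2 - 4*d - 6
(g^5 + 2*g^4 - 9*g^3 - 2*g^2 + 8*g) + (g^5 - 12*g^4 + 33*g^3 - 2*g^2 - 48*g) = 2*g^5 - 10*g^4 + 24*g^3 - 4*g^2 - 40*g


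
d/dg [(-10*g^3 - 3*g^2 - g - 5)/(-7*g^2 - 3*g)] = (70*g^4 + 60*g^3 + 2*g^2 - 70*g - 15)/(g^2*(49*g^2 + 42*g + 9))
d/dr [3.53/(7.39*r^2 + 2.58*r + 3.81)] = (-52.1734*r - 9.1074)/(7.39*r^2 + 2.58*r + 3.81)^2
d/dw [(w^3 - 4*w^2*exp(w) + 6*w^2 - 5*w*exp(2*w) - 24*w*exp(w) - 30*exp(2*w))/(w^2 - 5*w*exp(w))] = exp(w) + 1 + 6*exp(w)/w - 6*exp(w)/w^2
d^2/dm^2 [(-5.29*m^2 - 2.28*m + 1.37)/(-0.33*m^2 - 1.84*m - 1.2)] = (-5.92759199999999*m^3 - 13.464198*m^2 - 10.408464*m - 3.024784)/(0.035937*m^6 + 0.601128*m^5 + 3.743784*m^4 + 10.601344*m^3 + 13.61376*m^2 + 7.9488*m + 1.728)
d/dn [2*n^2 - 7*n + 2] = 4*n - 7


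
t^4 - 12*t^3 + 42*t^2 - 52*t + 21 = (t - 7)*(t - 3)*(t - 1)^2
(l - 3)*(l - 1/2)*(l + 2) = l^3 - 3*l^2/2 - 11*l/2 + 3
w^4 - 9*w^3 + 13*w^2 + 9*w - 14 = (w - 7)*(w - 2)*(w - 1)*(w + 1)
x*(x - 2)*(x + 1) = x^3 - x^2 - 2*x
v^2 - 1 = (v - 1)*(v + 1)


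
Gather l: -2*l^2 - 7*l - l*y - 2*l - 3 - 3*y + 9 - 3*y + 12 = -2*l^2 + l*(-y - 9) - 6*y + 18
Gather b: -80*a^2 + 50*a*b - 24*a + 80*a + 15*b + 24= -80*a^2 + 56*a + b*(50*a + 15) + 24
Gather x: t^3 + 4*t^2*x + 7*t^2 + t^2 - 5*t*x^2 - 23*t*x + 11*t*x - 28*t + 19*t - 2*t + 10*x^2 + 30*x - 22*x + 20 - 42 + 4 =t^3 + 8*t^2 - 11*t + x^2*(10 - 5*t) + x*(4*t^2 - 12*t + 8) - 18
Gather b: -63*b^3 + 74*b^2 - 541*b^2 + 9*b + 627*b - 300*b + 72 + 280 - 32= -63*b^3 - 467*b^2 + 336*b + 320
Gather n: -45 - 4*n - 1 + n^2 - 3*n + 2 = n^2 - 7*n - 44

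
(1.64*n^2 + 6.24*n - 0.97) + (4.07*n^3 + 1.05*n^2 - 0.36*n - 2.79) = 4.07*n^3 + 2.69*n^2 + 5.88*n - 3.76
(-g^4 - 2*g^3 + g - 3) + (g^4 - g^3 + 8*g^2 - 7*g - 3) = -3*g^3 + 8*g^2 - 6*g - 6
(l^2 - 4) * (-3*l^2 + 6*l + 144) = -3*l^4 + 6*l^3 + 156*l^2 - 24*l - 576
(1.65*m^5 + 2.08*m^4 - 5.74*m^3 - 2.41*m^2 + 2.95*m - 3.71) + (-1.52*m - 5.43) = 1.65*m^5 + 2.08*m^4 - 5.74*m^3 - 2.41*m^2 + 1.43*m - 9.14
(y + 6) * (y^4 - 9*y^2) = y^5 + 6*y^4 - 9*y^3 - 54*y^2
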